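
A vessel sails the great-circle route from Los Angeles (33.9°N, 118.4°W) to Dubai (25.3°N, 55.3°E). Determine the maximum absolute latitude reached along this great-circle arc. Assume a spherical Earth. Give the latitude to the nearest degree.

≈ 85°N

The great circle lies in the plane with unit normal n̂ = (p₁ × p₂)/|p₁ × p₂|.
Here n̂_z ≈ +0.096; the vertex latitude is φ_max = arccos|n̂_z| ≈ 84.5°.
Check via Clairaut: cos φ_max = |cos φ₁| · sin C = cos(33.9°)·sin(6.6°) ≈ 0.096, again giving ≈ 84.5°.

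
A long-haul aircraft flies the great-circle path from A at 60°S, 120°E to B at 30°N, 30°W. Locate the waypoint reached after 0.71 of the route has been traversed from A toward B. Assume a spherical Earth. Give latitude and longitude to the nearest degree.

From cos δ = sin φ₁ sin φ₂ + cos φ₁ cos φ₂ cos Δλ, the central angle is δ ≈ 2.512 rad (143.9°).
Interpolate at f = 0.71 with slerp weights a = sin((1−f)δ)/sin δ ≈ 1.130, b = sin(fδ)/sin δ ≈ 1.659.
p = a·p₁ + b·p₂ ≈ (0.962, -0.229, -0.149); φ = arcsin(p_z) ≈ -8.56°, λ = atan2(p_y, p_x) ≈ -13.40°.

≈ 9°S, 13°W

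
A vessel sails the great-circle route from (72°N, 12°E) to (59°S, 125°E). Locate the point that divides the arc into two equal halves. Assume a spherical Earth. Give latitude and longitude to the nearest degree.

Write both endpoints as unit vectors p₁, p₂ with components (cos φ cos λ, cos φ sin λ, sin φ).
The central angle between the endpoints is δ = arccos(p₁·p₂) ≈ 2.641 rad (151.3°).
Interpolate at f = 1/2 with slerp weights a = sin((1−f)δ)/sin δ ≈ 2.019, b = sin(fδ)/sin δ ≈ 2.019.
p = a·p₁ + b·p₂ ≈ (0.014, 0.982, 0.190); φ = arcsin(p_z) ≈ 10.93°, λ = atan2(p_y, p_x) ≈ 89.19°.

≈ (11°N, 89°E)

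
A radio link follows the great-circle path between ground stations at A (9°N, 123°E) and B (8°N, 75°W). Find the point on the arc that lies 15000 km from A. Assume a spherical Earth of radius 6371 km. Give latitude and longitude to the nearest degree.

≈ (21°N, 91°W)

Write both endpoints as unit vectors p₁, p₂ with components (cos φ cos λ, cos φ sin λ, sin φ).
The central angle between the endpoints is δ = arccos(p₁·p₂) ≈ 2.710 rad (155.3°). The total great-circle distance is δ·R ≈ 2.710 × 6371 ≈ 17267 km, so the target fraction is f = 15000/17267 ≈ 0.869.
Interpolate at f ≈ 0.869 with slerp weights a = sin((1−f)δ)/sin δ ≈ 0.834, b = sin(fδ)/sin δ ≈ 1.695.
p = a·p₁ + b·p₂ ≈ (-0.014, -0.930, 0.366); φ = arcsin(p_z) ≈ 21.48°, λ = atan2(p_y, p_x) ≈ -90.87°.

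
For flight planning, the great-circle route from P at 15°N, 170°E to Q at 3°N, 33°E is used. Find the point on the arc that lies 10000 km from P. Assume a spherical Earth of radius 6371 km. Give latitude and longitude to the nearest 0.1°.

The haversine formula gives a central angle δ ≈ 2.335 rad (133.8°) between the endpoints. The total great-circle distance is δ·R ≈ 2.335 × 6371 ≈ 14876 km, so the target fraction is f = 10000/14876 ≈ 0.672.
Interpolate at f ≈ 0.672 with slerp weights a = sin((1−f)δ)/sin δ ≈ 0.960, b = sin(fδ)/sin δ ≈ 1.385.
p = a·p₁ + b·p₂ ≈ (0.247, 0.914, 0.321); φ = arcsin(p_z) ≈ 18.71°, λ = atan2(p_y, p_x) ≈ 74.87°.

≈ 18.7°N, 74.9°E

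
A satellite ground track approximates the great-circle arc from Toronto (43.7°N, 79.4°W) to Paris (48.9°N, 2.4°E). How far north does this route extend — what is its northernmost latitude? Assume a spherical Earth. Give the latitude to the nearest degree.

The great circle lies in the plane with unit normal n̂ = (p₁ × p₂)/|p₁ × p₂|.
Here n̂_z ≈ +0.582; the vertex latitude is φ_max = arccos|n̂_z| ≈ 54.4°.
Check via Clairaut: cos φ_max = |cos φ₁| · sin C = cos(43.7°)·sin(53.6°) ≈ 0.582, again giving ≈ 54.4°.

≈ 54°N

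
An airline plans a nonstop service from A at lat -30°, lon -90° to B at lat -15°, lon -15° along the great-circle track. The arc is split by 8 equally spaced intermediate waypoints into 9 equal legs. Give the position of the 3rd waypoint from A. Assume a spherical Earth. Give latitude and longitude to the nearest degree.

≈ lat -30°, lon -63°

Convert each endpoint to a unit vector on the sphere (x = cos φ cos λ, y = cos φ sin λ, z = sin φ).
The central angle between the endpoints is δ = arccos(p₁·p₂) ≈ 1.218 rad (69.8°).
Interpolate at f = 3/9 with slerp weights a = sin((1−f)δ)/sin δ ≈ 0.773, b = sin(fδ)/sin δ ≈ 0.421.
p = a·p₁ + b·p₂ ≈ (0.393, -0.775, -0.496); φ = arcsin(p_z) ≈ -29.70°, λ = atan2(p_y, p_x) ≈ -63.13°.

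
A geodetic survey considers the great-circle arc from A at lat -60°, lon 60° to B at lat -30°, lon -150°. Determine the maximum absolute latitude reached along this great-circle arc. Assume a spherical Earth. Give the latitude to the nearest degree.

The great circle lies in the plane with unit normal n̂ = (p₁ × p₂)/|p₁ × p₂|.
Here n̂_z ≈ +0.217; the vertex latitude is φ_max = arccos|n̂_z| ≈ 77.5°.

≈ -77°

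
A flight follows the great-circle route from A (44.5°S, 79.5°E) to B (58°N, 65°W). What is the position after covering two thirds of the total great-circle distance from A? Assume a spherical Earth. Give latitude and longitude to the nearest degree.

≈ (40°N, 14°E)

From cos δ = sin φ₁ sin φ₂ + cos φ₁ cos φ₂ cos Δλ, the central angle is δ ≈ 2.695 rad (154.4°).
Interpolate at f = 2/3 with slerp weights a = sin((1−f)δ)/sin δ ≈ 1.813, b = sin(fδ)/sin δ ≈ 2.258.
p = a·p₁ + b·p₂ ≈ (0.741, 0.187, 0.644); φ = arcsin(p_z) ≈ 40.12°, λ = atan2(p_y, p_x) ≈ 14.15°.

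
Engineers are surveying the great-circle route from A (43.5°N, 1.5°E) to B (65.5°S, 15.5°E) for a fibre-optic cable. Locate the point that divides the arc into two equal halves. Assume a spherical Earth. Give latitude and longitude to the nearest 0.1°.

≈ (11.1°S, 6.6°E)

Write both endpoints as unit vectors p₁, p₂ with components (cos φ cos λ, cos φ sin λ, sin φ).
The central angle between the endpoints is δ = arccos(p₁·p₂) ≈ 1.912 rad (109.5°).
Interpolate at f = 1/2 with slerp weights a = sin((1−f)δ)/sin δ ≈ 0.867, b = sin(fδ)/sin δ ≈ 0.867.
p = a·p₁ + b·p₂ ≈ (0.975, 0.113, -0.192); φ = arcsin(p_z) ≈ -11.07°, λ = atan2(p_y, p_x) ≈ 6.58°.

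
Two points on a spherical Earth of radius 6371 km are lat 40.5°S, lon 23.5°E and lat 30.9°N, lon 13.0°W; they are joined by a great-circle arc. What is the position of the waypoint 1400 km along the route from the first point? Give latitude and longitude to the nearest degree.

Write both endpoints as unit vectors p₁, p₂ with components (cos φ cos λ, cos φ sin λ, sin φ).
The central angle between the endpoints is δ = arccos(p₁·p₂) ≈ 1.379 rad (79.0°). The total great-circle distance is δ·R ≈ 1.379 × 6371 ≈ 8783 km, so the target fraction is f = 1400/8783 ≈ 0.159.
Interpolate at f ≈ 0.159 with slerp weights a = sin((1−f)δ)/sin δ ≈ 0.934, b = sin(fδ)/sin δ ≈ 0.222.
p = a·p₁ + b·p₂ ≈ (0.837, 0.240, -0.492); φ = arcsin(p_z) ≈ -29.49°, λ = atan2(p_y, p_x) ≈ 16.02°.

≈ lat 29°S, lon 16°E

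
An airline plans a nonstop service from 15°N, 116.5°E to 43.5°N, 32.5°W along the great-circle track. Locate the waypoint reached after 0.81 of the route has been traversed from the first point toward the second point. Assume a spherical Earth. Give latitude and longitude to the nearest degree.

Convert each endpoint to a unit vector on the sphere (x = cos φ cos λ, y = cos φ sin λ, z = sin φ).
The central angle between the endpoints is δ = arccos(p₁·p₂) ≈ 2.007 rad (115.0°).
Interpolate at f = 0.81 with slerp weights a = sin((1−f)δ)/sin δ ≈ 0.411, b = sin(fδ)/sin δ ≈ 1.102.
p = a·p₁ + b·p₂ ≈ (0.497, -0.074, 0.865); φ = arcsin(p_z) ≈ 59.83°, λ = atan2(p_y, p_x) ≈ -8.52°.

≈ 60°N, 9°W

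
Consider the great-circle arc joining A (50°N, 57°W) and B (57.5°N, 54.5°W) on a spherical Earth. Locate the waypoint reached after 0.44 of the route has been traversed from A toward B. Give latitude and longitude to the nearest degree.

Write both endpoints as unit vectors p₁, p₂ with components (cos φ cos λ, cos φ sin λ, sin φ).
The central angle between the endpoints is δ = arccos(p₁·p₂) ≈ 0.133 rad (7.6°).
Interpolate at f = 0.44 with slerp weights a = sin((1−f)δ)/sin δ ≈ 0.561, b = sin(fδ)/sin δ ≈ 0.441.
p = a·p₁ + b·p₂ ≈ (0.334, -0.495, 0.802); φ = arcsin(p_z) ≈ 53.31°, λ = atan2(p_y, p_x) ≈ -56.01°.

≈ (53°N, 56°W)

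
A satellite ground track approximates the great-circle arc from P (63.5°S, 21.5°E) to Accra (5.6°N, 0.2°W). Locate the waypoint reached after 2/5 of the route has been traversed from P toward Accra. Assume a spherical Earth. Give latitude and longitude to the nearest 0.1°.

From cos δ = sin φ₁ sin φ₂ + cos φ₁ cos φ₂ cos Δλ, the central angle is δ ≈ 1.240 rad (71.0°).
Interpolate at f = 2/5 with slerp weights a = sin((1−f)δ)/sin δ ≈ 0.716, b = sin(fδ)/sin δ ≈ 0.503.
p = a·p₁ + b·p₂ ≈ (0.798, 0.115, -0.592); φ = arcsin(p_z) ≈ -36.27°, λ = atan2(p_y, p_x) ≈ 8.22°.

≈ (36.3°S, 8.2°E)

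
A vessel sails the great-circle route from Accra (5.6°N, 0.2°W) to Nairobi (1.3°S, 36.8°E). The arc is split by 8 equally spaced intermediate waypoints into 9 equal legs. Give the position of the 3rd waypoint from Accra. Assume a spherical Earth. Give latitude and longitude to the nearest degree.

≈ 3°N, 12°E

The haversine formula gives a central angle δ ≈ 0.656 rad (37.6°) between the endpoints.
Interpolate at f = 3/9 with slerp weights a = sin((1−f)δ)/sin δ ≈ 0.694, b = sin(fδ)/sin δ ≈ 0.356.
p = a·p₁ + b·p₂ ≈ (0.976, 0.211, 0.060); φ = arcsin(p_z) ≈ 3.42°, λ = atan2(p_y, p_x) ≈ 12.18°.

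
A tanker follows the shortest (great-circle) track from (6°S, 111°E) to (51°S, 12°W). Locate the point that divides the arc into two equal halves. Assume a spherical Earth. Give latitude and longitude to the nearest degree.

The haversine formula gives a central angle δ ≈ 1.833 rad (105.0°) between the endpoints.
Interpolate at f = 1/2 with slerp weights a = sin((1−f)δ)/sin δ ≈ 0.822, b = sin(fδ)/sin δ ≈ 0.822.
p = a·p₁ + b·p₂ ≈ (0.213, 0.655, -0.725); φ = arcsin(p_z) ≈ -46.43°, λ = atan2(p_y, p_x) ≈ 72.00°.

≈ (46°S, 72°E)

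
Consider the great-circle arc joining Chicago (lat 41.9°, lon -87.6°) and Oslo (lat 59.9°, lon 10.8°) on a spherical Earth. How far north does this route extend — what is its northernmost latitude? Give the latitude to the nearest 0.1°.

The great circle lies in the plane with unit normal n̂ = (p₁ × p₂)/|p₁ × p₂|.
Here n̂_z ≈ +0.433; the vertex latitude is φ_max = arccos|n̂_z| ≈ 64.3°.
Check via Clairaut: cos φ_max = |cos φ₁| · sin C = cos(41.9°)·sin(35.6°) ≈ 0.433, again giving ≈ 64.3°.

≈ 64.3°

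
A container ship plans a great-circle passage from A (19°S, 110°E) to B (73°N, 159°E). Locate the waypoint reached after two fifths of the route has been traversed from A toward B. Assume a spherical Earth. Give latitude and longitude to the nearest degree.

Convert each endpoint to a unit vector on the sphere (x = cos φ cos λ, y = cos φ sin λ, z = sin φ).
The central angle between the endpoints is δ = arccos(p₁·p₂) ≈ 1.701 rad (97.5°).
Interpolate at f = 2/5 with slerp weights a = sin((1−f)δ)/sin δ ≈ 0.860, b = sin(fδ)/sin δ ≈ 0.635.
p = a·p₁ + b·p₂ ≈ (-0.451, 0.830, 0.327); φ = arcsin(p_z) ≈ 19.08°, λ = atan2(p_y, p_x) ≈ 118.52°.

≈ (19°N, 119°E)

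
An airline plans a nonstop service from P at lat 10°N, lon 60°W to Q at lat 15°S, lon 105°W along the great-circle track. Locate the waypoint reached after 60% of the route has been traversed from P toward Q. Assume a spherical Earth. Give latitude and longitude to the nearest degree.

The haversine formula gives a central angle δ ≈ 0.892 rad (51.1°) between the endpoints.
Interpolate at f = 0.60 with slerp weights a = sin((1−f)δ)/sin δ ≈ 0.449, b = sin(fδ)/sin δ ≈ 0.655.
p = a·p₁ + b·p₂ ≈ (0.057, -0.994, -0.092); φ = arcsin(p_z) ≈ -5.26°, λ = atan2(p_y, p_x) ≈ -86.71°.

≈ lat 5°S, lon 87°W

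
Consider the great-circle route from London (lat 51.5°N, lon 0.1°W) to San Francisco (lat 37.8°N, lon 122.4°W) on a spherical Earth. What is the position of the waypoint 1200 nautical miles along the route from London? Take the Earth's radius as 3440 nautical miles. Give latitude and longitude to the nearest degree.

Convert each endpoint to a unit vector on the sphere (x = cos φ cos λ, y = cos φ sin λ, z = sin φ).
The central angle between the endpoints is δ = arccos(p₁·p₂) ≈ 1.352 rad (77.5°). The total great-circle distance is δ·R ≈ 1.352 × 3440 ≈ 4652 nmi, so the target fraction is f = 1200/4652 ≈ 0.258.
Interpolate at f ≈ 0.258 with slerp weights a = sin((1−f)δ)/sin δ ≈ 0.864, b = sin(fδ)/sin δ ≈ 0.350.
p = a·p₁ + b·p₂ ≈ (0.390, -0.235, 0.891); φ = arcsin(p_z) ≈ 62.96°, λ = atan2(p_y, p_x) ≈ -31.05°.

≈ lat 63°N, lon 31°W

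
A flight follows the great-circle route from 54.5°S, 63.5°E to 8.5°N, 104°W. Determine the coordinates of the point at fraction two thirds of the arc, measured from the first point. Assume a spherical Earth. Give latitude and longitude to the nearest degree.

≈ 35°S, 96°W

Convert each endpoint to a unit vector on the sphere (x = cos φ cos λ, y = cos φ sin λ, z = sin φ).
The central angle between the endpoints is δ = arccos(p₁·p₂) ≈ 2.320 rad (132.9°).
Interpolate at f = 2/3 with slerp weights a = sin((1−f)δ)/sin δ ≈ 0.954, b = sin(fδ)/sin δ ≈ 1.365.
p = a·p₁ + b·p₂ ≈ (-0.079, -0.814, -0.575); φ = arcsin(p_z) ≈ -35.09°, λ = atan2(p_y, p_x) ≈ -95.57°.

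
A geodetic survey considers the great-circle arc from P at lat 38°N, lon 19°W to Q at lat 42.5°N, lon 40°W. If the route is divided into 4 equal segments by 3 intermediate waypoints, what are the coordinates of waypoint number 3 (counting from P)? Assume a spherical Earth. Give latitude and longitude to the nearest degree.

The haversine formula gives a central angle δ ≈ 0.290 rad (16.6°) between the endpoints.
Interpolate at f = 3/4 with slerp weights a = sin((1−f)δ)/sin δ ≈ 0.253, b = sin(fδ)/sin δ ≈ 0.755.
p = a·p₁ + b·p₂ ≈ (0.615, -0.423, 0.666); φ = arcsin(p_z) ≈ 41.74°, λ = atan2(p_y, p_x) ≈ -34.50°.

≈ lat 42°N, lon 34°W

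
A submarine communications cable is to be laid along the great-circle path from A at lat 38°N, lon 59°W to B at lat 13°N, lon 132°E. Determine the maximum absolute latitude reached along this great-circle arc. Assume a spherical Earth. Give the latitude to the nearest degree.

≈ 79°N

The great circle lies in the plane with unit normal n̂ = (p₁ × p₂)/|p₁ × p₂|.
Here n̂_z ≈ -0.186; the vertex latitude is φ_max = arccos|n̂_z| ≈ 79.3°.
Check via Clairaut: cos φ_max = |cos φ₁| · sin C = cos(38.0°)·sin(13.6°) ≈ 0.186, again giving ≈ 79.3°.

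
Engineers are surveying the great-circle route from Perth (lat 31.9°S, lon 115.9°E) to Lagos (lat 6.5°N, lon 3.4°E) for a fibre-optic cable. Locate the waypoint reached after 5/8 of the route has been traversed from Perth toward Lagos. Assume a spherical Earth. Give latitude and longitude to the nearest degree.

≈ lat 16°S, lon 40°E

The haversine formula gives a central angle δ ≈ 1.963 rad (112.5°) between the endpoints.
Interpolate at f = 5/8 with slerp weights a = sin((1−f)δ)/sin δ ≈ 0.727, b = sin(fδ)/sin δ ≈ 1.019.
p = a·p₁ + b·p₂ ≈ (0.741, 0.615, -0.269); φ = arcsin(p_z) ≈ -15.59°, λ = atan2(p_y, p_x) ≈ 39.69°.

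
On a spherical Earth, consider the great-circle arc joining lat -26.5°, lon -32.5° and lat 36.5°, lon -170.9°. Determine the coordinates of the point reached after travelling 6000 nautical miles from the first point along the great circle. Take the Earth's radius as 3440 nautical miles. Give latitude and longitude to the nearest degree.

From cos δ = sin φ₁ sin φ₂ + cos φ₁ cos φ₂ cos Δλ, the central angle is δ ≈ 2.504 rad (143.5°). The total great-circle distance is δ·R ≈ 2.504 × 3440 ≈ 8613 nmi, so the target fraction is f = 6000/8613 ≈ 0.697.
Interpolate at f ≈ 0.697 with slerp weights a = sin((1−f)δ)/sin δ ≈ 1.156, b = sin(fδ)/sin δ ≈ 1.654.
p = a·p₁ + b·p₂ ≈ (-0.440, -0.766, 0.468); φ = arcsin(p_z) ≈ 27.90°, λ = atan2(p_y, p_x) ≈ -119.87°.

≈ lat 28°, lon -120°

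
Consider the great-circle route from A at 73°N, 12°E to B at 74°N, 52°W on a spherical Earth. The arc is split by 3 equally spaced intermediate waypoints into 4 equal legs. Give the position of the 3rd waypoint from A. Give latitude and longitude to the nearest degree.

≈ 76°N, 37°W

Convert each endpoint to a unit vector on the sphere (x = cos φ cos λ, y = cos φ sin λ, z = sin φ).
The central angle between the endpoints is δ = arccos(p₁·p₂) ≈ 0.303 rad (17.3°).
Interpolate at f = 3/4 with slerp weights a = sin((1−f)δ)/sin δ ≈ 0.254, b = sin(fδ)/sin δ ≈ 0.755.
p = a·p₁ + b·p₂ ≈ (0.201, -0.149, 0.968); φ = arcsin(p_z) ≈ 75.54°, λ = atan2(p_y, p_x) ≈ -36.52°.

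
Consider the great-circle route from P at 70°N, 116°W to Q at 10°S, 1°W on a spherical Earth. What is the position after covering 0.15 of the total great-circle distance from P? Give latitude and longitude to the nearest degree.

Convert each endpoint to a unit vector on the sphere (x = cos φ cos λ, y = cos φ sin λ, z = sin φ).
The central angle between the endpoints is δ = arccos(p₁·p₂) ≈ 1.881 rad (107.8°).
Interpolate at f = 0.15 with slerp weights a = sin((1−f)δ)/sin δ ≈ 1.050, b = sin(fδ)/sin δ ≈ 0.292.
p = a·p₁ + b·p₂ ≈ (0.131, -0.328, 0.936); φ = arcsin(p_z) ≈ 69.34°, λ = atan2(p_y, p_x) ≈ -68.28°.

≈ 69°N, 68°W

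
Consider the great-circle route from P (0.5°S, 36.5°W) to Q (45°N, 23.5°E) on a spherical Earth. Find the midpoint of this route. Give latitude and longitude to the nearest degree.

The haversine formula gives a central angle δ ≈ 1.216 rad (69.7°) between the endpoints.
Interpolate at f = 1/2 with slerp weights a = sin((1−f)δ)/sin δ ≈ 0.609, b = sin(fδ)/sin δ ≈ 0.609.
p = a·p₁ + b·p₂ ≈ (0.885, -0.191, 0.425); φ = arcsin(p_z) ≈ 25.18°, λ = atan2(p_y, p_x) ≈ -12.16°.

≈ (25°N, 12°W)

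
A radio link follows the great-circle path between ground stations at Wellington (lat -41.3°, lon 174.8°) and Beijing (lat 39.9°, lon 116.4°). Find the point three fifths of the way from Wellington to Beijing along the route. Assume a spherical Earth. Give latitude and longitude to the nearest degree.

Convert each endpoint to a unit vector on the sphere (x = cos φ cos λ, y = cos φ sin λ, z = sin φ).
The central angle between the endpoints is δ = arccos(p₁·p₂) ≈ 1.692 rad (97.0°).
Interpolate at f = 3/5 with slerp weights a = sin((1−f)δ)/sin δ ≈ 0.631, b = sin(fδ)/sin δ ≈ 0.856.
p = a·p₁ + b·p₂ ≈ (-0.764, 0.631, 0.133); φ = arcsin(p_z) ≈ 7.62°, λ = atan2(p_y, p_x) ≈ 140.44°.

≈ lat 8°, lon 140°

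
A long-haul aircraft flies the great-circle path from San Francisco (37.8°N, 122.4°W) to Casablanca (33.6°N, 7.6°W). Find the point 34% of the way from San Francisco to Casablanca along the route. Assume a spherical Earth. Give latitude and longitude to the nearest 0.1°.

≈ (51.9°N, 85.4°W)

The haversine formula gives a central angle δ ≈ 1.508 rad (86.4°) between the endpoints.
Interpolate at f = 0.34 with slerp weights a = sin((1−f)δ)/sin δ ≈ 0.840, b = sin(fδ)/sin δ ≈ 0.491.
p = a·p₁ + b·p₂ ≈ (0.050, -0.615, 0.787); φ = arcsin(p_z) ≈ 51.91°, λ = atan2(p_y, p_x) ≈ -85.36°.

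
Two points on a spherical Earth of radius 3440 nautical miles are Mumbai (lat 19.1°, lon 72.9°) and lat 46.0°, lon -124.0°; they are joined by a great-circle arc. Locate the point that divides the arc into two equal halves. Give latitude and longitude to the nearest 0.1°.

≈ lat 71.7°, lon 108.7°

The haversine formula gives a central angle δ ≈ 1.974 rad (113.1°) between the endpoints.
Interpolate at f = 1/2 with slerp weights a = sin((1−f)δ)/sin δ ≈ 0.907, b = sin(fδ)/sin δ ≈ 0.907.
p = a·p₁ + b·p₂ ≈ (-0.100, 0.297, 0.950); φ = arcsin(p_z) ≈ 71.73°, λ = atan2(p_y, p_x) ≈ 108.67°.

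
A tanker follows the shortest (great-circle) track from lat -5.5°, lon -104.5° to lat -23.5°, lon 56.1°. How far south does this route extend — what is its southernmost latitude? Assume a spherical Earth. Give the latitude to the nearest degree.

≈ -58°

The great circle lies in the plane with unit normal n̂ = (p₁ × p₂)/|p₁ × p₂|.
Here n̂_z ≈ +0.533; the vertex latitude is φ_max = arccos|n̂_z| ≈ 57.8°.
Check via Clairaut: cos φ_max = |cos φ₁| · sin C = cos(5.5°)·sin(147.6°) ≈ 0.533, again giving ≈ 57.8°.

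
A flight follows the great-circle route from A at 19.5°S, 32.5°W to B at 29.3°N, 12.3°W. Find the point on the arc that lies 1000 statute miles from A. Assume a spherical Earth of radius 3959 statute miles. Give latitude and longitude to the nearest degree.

≈ 6°S, 27°W

From cos δ = sin φ₁ sin φ₂ + cos φ₁ cos φ₂ cos Δλ, the central angle is δ ≈ 0.917 rad (52.5°). The total great-circle distance is δ·R ≈ 0.917 × 3959 ≈ 3631 mi, so the target fraction is f = 1000/3631 ≈ 0.275.
Interpolate at f ≈ 0.275 with slerp weights a = sin((1−f)δ)/sin δ ≈ 0.777, b = sin(fδ)/sin δ ≈ 0.315.
p = a·p₁ + b·p₂ ≈ (0.886, -0.452, -0.105); φ = arcsin(p_z) ≈ -6.04°, λ = atan2(p_y, p_x) ≈ -27.03°.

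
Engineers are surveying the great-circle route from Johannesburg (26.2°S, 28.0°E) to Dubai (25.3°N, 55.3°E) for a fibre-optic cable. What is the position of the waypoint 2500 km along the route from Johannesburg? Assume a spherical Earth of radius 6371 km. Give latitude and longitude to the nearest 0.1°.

≈ (6.2°S, 38.9°E)

Write both endpoints as unit vectors p₁, p₂ with components (cos φ cos λ, cos φ sin λ, sin φ).
The central angle between the endpoints is δ = arccos(p₁·p₂) ≈ 1.010 rad (57.8°). The total great-circle distance is δ·R ≈ 1.010 × 6371 ≈ 6432 km, so the target fraction is f = 2500/6432 ≈ 0.389.
Interpolate at f ≈ 0.389 with slerp weights a = sin((1−f)δ)/sin δ ≈ 0.684, b = sin(fδ)/sin δ ≈ 0.452.
p = a·p₁ + b·p₂ ≈ (0.774, 0.624, -0.109); φ = arcsin(p_z) ≈ -6.25°, λ = atan2(p_y, p_x) ≈ 38.86°.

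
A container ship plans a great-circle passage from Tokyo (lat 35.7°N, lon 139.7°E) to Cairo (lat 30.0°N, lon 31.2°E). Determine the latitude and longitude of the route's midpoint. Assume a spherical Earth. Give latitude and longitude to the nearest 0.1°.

From cos δ = sin φ₁ sin φ₂ + cos φ₁ cos φ₂ cos Δλ, the central angle is δ ≈ 1.502 rad (86.1°).
Interpolate at f = 1/2 with slerp weights a = sin((1−f)δ)/sin δ ≈ 0.684, b = sin(fδ)/sin δ ≈ 0.684.
p = a·p₁ + b·p₂ ≈ (0.083, 0.666, 0.741); φ = arcsin(p_z) ≈ 47.83°, λ = atan2(p_y, p_x) ≈ 82.89°.

≈ lat 47.8°N, lon 82.9°E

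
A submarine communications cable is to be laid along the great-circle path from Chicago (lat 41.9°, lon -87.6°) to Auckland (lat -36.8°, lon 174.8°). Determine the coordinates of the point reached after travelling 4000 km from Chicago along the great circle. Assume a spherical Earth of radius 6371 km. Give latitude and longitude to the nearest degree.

From cos δ = sin φ₁ sin φ₂ + cos φ₁ cos φ₂ cos Δλ, the central angle is δ ≈ 2.070 rad (118.6°). The total great-circle distance is δ·R ≈ 2.070 × 6371 ≈ 13189 km, so the target fraction is f = 4000/13189 ≈ 0.303.
Interpolate at f ≈ 0.303 with slerp weights a = sin((1−f)δ)/sin δ ≈ 1.130, b = sin(fδ)/sin δ ≈ 0.669.
p = a·p₁ + b·p₂ ≈ (-0.498, -0.792, 0.354); φ = arcsin(p_z) ≈ 20.71°, λ = atan2(p_y, p_x) ≈ -122.19°.

≈ lat 21°, lon -122°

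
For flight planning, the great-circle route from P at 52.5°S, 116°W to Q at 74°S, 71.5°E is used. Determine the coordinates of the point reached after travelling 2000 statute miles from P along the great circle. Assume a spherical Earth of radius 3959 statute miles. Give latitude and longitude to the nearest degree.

≈ 81°S, 124°W

Write both endpoints as unit vectors p₁, p₂ with components (cos φ cos λ, cos φ sin λ, sin φ).
The central angle between the endpoints is δ = arccos(p₁·p₂) ≈ 0.932 rad (53.4°). The total great-circle distance is δ·R ≈ 0.932 × 3959 ≈ 3690 mi, so the target fraction is f = 2000/3690 ≈ 0.542.
Interpolate at f ≈ 0.542 with slerp weights a = sin((1−f)δ)/sin δ ≈ 0.516, b = sin(fδ)/sin δ ≈ 0.603.
p = a·p₁ + b·p₂ ≈ (-0.085, -0.125, -0.989); φ = arcsin(p_z) ≈ -81.33°, λ = atan2(p_y, p_x) ≈ -124.27°.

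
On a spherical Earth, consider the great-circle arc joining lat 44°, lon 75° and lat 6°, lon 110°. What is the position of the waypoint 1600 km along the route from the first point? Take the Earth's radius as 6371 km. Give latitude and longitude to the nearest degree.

From cos δ = sin φ₁ sin φ₂ + cos φ₁ cos φ₂ cos Δλ, the central angle is δ ≈ 0.852 rad (48.8°). The total great-circle distance is δ·R ≈ 0.852 × 6371 ≈ 5427 km, so the target fraction is f = 1600/5427 ≈ 0.295.
Interpolate at f ≈ 0.295 with slerp weights a = sin((1−f)δ)/sin δ ≈ 0.751, b = sin(fδ)/sin δ ≈ 0.330.
p = a·p₁ + b·p₂ ≈ (0.028, 0.831, 0.556); φ = arcsin(p_z) ≈ 33.80°, λ = atan2(p_y, p_x) ≈ 88.10°.

≈ lat 34°, lon 88°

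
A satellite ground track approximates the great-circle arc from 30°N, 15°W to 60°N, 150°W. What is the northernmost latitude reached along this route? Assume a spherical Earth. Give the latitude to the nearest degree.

The great circle lies in the plane with unit normal n̂ = (p₁ × p₂)/|p₁ × p₂|.
Here n̂_z ≈ -0.309; the vertex latitude is φ_max = arccos|n̂_z| ≈ 72.0°.

≈ 72°N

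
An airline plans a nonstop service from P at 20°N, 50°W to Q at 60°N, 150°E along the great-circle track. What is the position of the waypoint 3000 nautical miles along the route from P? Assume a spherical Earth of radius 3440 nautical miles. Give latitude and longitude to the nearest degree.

≈ 68°N, 71°W

The haversine formula gives a central angle δ ≈ 1.717 rad (98.4°) between the endpoints. The total great-circle distance is δ·R ≈ 1.717 × 3440 ≈ 5905 nmi, so the target fraction is f = 3000/5905 ≈ 0.508.
Interpolate at f ≈ 0.508 with slerp weights a = sin((1−f)δ)/sin δ ≈ 0.756, b = sin(fδ)/sin δ ≈ 0.774.
p = a·p₁ + b·p₂ ≈ (0.121, -0.351, 0.929); φ = arcsin(p_z) ≈ 68.23°, λ = atan2(p_y, p_x) ≈ -70.90°.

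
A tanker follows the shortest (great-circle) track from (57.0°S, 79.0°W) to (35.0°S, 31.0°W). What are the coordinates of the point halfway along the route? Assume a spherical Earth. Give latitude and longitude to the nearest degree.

≈ (48°S, 50°W)

From cos δ = sin φ₁ sin φ₂ + cos φ₁ cos φ₂ cos Δλ, the central angle is δ ≈ 0.677 rad (38.8°).
Interpolate at f = 1/2 with slerp weights a = sin((1−f)δ)/sin δ ≈ 0.530, b = sin(fδ)/sin δ ≈ 0.530.
p = a·p₁ + b·p₂ ≈ (0.427, -0.507, -0.749); φ = arcsin(p_z) ≈ -48.47°, λ = atan2(p_y, p_x) ≈ -49.88°.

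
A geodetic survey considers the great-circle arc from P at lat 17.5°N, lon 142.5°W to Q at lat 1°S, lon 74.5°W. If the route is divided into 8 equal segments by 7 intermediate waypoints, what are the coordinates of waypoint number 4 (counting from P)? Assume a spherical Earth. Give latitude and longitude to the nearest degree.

Convert each endpoint to a unit vector on the sphere (x = cos φ cos λ, y = cos φ sin λ, z = sin φ).
The central angle between the endpoints is δ = arccos(p₁·p₂) ≈ 1.211 rad (69.4°).
Interpolate at f = 4/8 with slerp weights a = sin((1−f)δ)/sin δ ≈ 0.608, b = sin(fδ)/sin δ ≈ 0.608.
p = a·p₁ + b·p₂ ≈ (-0.298, -0.939, 0.172); φ = arcsin(p_z) ≈ 9.92°, λ = atan2(p_y, p_x) ≈ -107.59°.

≈ lat 10°N, lon 108°W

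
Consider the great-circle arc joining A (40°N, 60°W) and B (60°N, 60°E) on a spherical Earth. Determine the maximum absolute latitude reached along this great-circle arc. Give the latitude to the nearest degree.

≈ 69°N

The great circle lies in the plane with unit normal n̂ = (p₁ × p₂)/|p₁ × p₂|.
Here n̂_z ≈ +0.356; the vertex latitude is φ_max = arccos|n̂_z| ≈ 69.1°.
Check via Clairaut: cos φ_max = |cos φ₁| · sin C = cos(40.0°)·sin(27.7°) ≈ 0.356, again giving ≈ 69.1°.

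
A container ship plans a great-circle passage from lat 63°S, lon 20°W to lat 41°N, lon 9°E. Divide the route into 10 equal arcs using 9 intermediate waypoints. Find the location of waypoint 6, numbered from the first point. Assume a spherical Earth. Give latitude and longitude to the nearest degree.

Convert each endpoint to a unit vector on the sphere (x = cos φ cos λ, y = cos φ sin λ, z = sin φ).
The central angle between the endpoints is δ = arccos(p₁·p₂) ≈ 1.860 rad (106.6°).
Interpolate at f = 6/10 with slerp weights a = sin((1−f)δ)/sin δ ≈ 0.706, b = sin(fδ)/sin δ ≈ 0.937.
p = a·p₁ + b·p₂ ≈ (1.000, 0.001, -0.015); φ = arcsin(p_z) ≈ -0.84°, λ = atan2(p_y, p_x) ≈ 0.05°.

≈ lat 1°S, lon 0°E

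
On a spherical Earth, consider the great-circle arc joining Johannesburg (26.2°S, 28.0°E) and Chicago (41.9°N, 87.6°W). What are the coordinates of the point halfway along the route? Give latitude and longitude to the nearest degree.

Convert each endpoint to a unit vector on the sphere (x = cos φ cos λ, y = cos φ sin λ, z = sin φ).
The central angle between the endpoints is δ = arccos(p₁·p₂) ≈ 2.194 rad (125.7°).
Interpolate at f = 1/2 with slerp weights a = sin((1−f)δ)/sin δ ≈ 1.096, b = sin(fδ)/sin δ ≈ 1.096.
p = a·p₁ + b·p₂ ≈ (0.902, -0.353, 0.248); φ = arcsin(p_z) ≈ 14.36°, λ = atan2(p_y, p_x) ≈ -21.38°.

≈ 14°N, 21°W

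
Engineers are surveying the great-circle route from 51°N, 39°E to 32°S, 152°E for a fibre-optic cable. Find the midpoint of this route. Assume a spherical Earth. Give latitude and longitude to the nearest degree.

Write both endpoints as unit vectors p₁, p₂ with components (cos φ cos λ, cos φ sin λ, sin φ).
The central angle between the endpoints is δ = arccos(p₁·p₂) ≈ 2.240 rad (128.3°).
Interpolate at f = 1/2 with slerp weights a = sin((1−f)δ)/sin δ ≈ 1.148, b = sin(fδ)/sin δ ≈ 1.148.
p = a·p₁ + b·p₂ ≈ (-0.298, 0.911, 0.284); φ = arcsin(p_z) ≈ 16.48°, λ = atan2(p_y, p_x) ≈ 108.11°.

≈ 16°N, 108°E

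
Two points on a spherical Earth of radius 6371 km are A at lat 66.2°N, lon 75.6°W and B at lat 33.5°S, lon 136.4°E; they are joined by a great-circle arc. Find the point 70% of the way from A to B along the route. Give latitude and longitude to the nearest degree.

From cos δ = sin φ₁ sin φ₂ + cos φ₁ cos φ₂ cos Δλ, the central angle is δ ≈ 2.482 rad (142.2°).
Interpolate at f = 0.70 with slerp weights a = sin((1−f)δ)/sin δ ≈ 1.106, b = sin(fδ)/sin δ ≈ 1.610.
p = a·p₁ + b·p₂ ≈ (-0.861, 0.493, 0.124); φ = arcsin(p_z) ≈ 7.11°, λ = atan2(p_y, p_x) ≈ 150.19°.

≈ lat 7°N, lon 150°E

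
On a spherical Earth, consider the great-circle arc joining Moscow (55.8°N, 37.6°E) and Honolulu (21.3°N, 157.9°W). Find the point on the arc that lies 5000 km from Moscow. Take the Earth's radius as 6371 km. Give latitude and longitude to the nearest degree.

≈ 76°N, 171°E

From cos δ = sin φ₁ sin φ₂ + cos φ₁ cos φ₂ cos Δλ, the central angle is δ ≈ 1.776 rad (101.8°). The total great-circle distance is δ·R ≈ 1.776 × 6371 ≈ 11318 km, so the target fraction is f = 5000/11318 ≈ 0.442.
Interpolate at f ≈ 0.442 with slerp weights a = sin((1−f)δ)/sin δ ≈ 0.855, b = sin(fδ)/sin δ ≈ 0.722.
p = a·p₁ + b·p₂ ≈ (-0.242, 0.040, 0.969); φ = arcsin(p_z) ≈ 75.77°, λ = atan2(p_y, p_x) ≈ 170.59°.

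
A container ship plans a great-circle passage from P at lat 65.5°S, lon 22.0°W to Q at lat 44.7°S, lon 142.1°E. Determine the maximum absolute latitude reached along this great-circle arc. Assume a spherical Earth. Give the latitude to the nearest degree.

The great circle lies in the plane with unit normal n̂ = (p₁ × p₂)/|p₁ × p₂|.
Here n̂_z ≈ +0.086; the vertex latitude is φ_max = arccos|n̂_z| ≈ 85.0°.
Check via Clairaut: cos φ_max = |cos φ₁| · sin C = cos(65.5°)·sin(168.0°) ≈ 0.086, again giving ≈ 85.0°.

≈ 85°S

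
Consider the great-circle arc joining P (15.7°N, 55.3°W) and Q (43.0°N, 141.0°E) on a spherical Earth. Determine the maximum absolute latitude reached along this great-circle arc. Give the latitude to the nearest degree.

≈ 77°N

The great circle lies in the plane with unit normal n̂ = (p₁ × p₂)/|p₁ × p₂|.
Here n̂_z ≈ -0.227; the vertex latitude is φ_max = arccos|n̂_z| ≈ 76.9°.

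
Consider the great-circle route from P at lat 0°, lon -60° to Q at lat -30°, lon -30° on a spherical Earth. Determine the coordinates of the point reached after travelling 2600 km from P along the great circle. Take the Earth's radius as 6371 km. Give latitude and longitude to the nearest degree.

From cos δ = sin φ₁ sin φ₂ + cos φ₁ cos φ₂ cos Δλ, the central angle is δ ≈ 0.723 rad (41.4°). The total great-circle distance is δ·R ≈ 0.723 × 6371 ≈ 4605 km, so the target fraction is f = 2600/4605 ≈ 0.565.
Interpolate at f ≈ 0.565 with slerp weights a = sin((1−f)δ)/sin δ ≈ 0.468, b = sin(fδ)/sin δ ≈ 0.600.
p = a·p₁ + b·p₂ ≈ (0.684, -0.665, -0.300); φ = arcsin(p_z) ≈ -17.46°, λ = atan2(p_y, p_x) ≈ -44.20°.

≈ lat -17°, lon -44°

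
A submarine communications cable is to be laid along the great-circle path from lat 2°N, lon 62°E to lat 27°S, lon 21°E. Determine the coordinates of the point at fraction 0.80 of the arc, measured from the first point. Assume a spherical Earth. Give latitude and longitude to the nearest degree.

≈ lat 22°S, lon 30°E

Write both endpoints as unit vectors p₁, p₂ with components (cos φ cos λ, cos φ sin λ, sin φ).
The central angle between the endpoints is δ = arccos(p₁·p₂) ≈ 0.855 rad (49.0°).
Interpolate at f = 0.80 with slerp weights a = sin((1−f)δ)/sin δ ≈ 0.226, b = sin(fδ)/sin δ ≈ 0.837.
p = a·p₁ + b·p₂ ≈ (0.802, 0.466, -0.372); φ = arcsin(p_z) ≈ -21.86°, λ = atan2(p_y, p_x) ≈ 30.17°.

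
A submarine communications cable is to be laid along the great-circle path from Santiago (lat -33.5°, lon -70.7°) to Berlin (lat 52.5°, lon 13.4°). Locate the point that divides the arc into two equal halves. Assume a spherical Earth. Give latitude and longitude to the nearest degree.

≈ lat 13°, lon -37°

From cos δ = sin φ₁ sin φ₂ + cos φ₁ cos φ₂ cos Δλ, the central angle is δ ≈ 1.967 rad (112.7°).
Interpolate at f = 1/2 with slerp weights a = sin((1−f)δ)/sin δ ≈ 0.902, b = sin(fδ)/sin δ ≈ 0.902.
p = a·p₁ + b·p₂ ≈ (0.783, -0.583, 0.218); φ = arcsin(p_z) ≈ 12.58°, λ = atan2(p_y, p_x) ≈ -36.66°.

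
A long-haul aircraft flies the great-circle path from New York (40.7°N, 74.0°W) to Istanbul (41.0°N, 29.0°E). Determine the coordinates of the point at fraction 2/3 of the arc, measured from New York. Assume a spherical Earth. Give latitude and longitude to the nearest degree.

Convert each endpoint to a unit vector on the sphere (x = cos φ cos λ, y = cos φ sin λ, z = sin φ).
The central angle between the endpoints is δ = arccos(p₁·p₂) ≈ 1.267 rad (72.6°).
Interpolate at f = 2/3 with slerp weights a = sin((1−f)δ)/sin δ ≈ 0.430, b = sin(fδ)/sin δ ≈ 0.784.
p = a·p₁ + b·p₂ ≈ (0.607, -0.026, 0.794); φ = arcsin(p_z) ≈ 52.58°, λ = atan2(p_y, p_x) ≈ -2.48°.

≈ 53°N, 2°W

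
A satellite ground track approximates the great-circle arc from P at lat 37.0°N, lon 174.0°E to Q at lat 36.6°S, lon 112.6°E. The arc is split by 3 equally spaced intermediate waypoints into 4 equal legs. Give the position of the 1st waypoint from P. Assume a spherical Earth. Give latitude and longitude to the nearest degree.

≈ lat 19°N, lon 157°E

From cos δ = sin φ₁ sin φ₂ + cos φ₁ cos φ₂ cos Δλ, the central angle is δ ≈ 1.623 rad (93.0°).
Interpolate at f = 1/4 with slerp weights a = sin((1−f)δ)/sin δ ≈ 0.939, b = sin(fδ)/sin δ ≈ 0.395.
p = a·p₁ + b·p₂ ≈ (-0.868, 0.371, 0.330); φ = arcsin(p_z) ≈ 19.25°, λ = atan2(p_y, p_x) ≈ 156.84°.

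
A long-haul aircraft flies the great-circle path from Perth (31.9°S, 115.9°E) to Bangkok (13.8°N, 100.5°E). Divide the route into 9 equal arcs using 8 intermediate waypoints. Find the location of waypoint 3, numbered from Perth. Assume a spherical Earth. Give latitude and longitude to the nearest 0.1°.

Write both endpoints as unit vectors p₁, p₂ with components (cos φ cos λ, cos φ sin λ, sin φ).
The central angle between the endpoints is δ = arccos(p₁·p₂) ≈ 0.838 rad (48.0°).
Interpolate at f = 3/9 with slerp weights a = sin((1−f)δ)/sin δ ≈ 0.713, b = sin(fδ)/sin δ ≈ 0.371.
p = a·p₁ + b·p₂ ≈ (-0.330, 0.899, -0.288); φ = arcsin(p_z) ≈ -16.76°, λ = atan2(p_y, p_x) ≈ 110.17°.

≈ 16.8°S, 110.2°E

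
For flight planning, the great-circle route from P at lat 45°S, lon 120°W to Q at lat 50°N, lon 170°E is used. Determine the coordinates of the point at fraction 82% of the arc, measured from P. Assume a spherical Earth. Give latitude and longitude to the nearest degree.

≈ lat 34°N, lon 172°W

From cos δ = sin φ₁ sin φ₂ + cos φ₁ cos φ₂ cos Δλ, the central angle is δ ≈ 1.967 rad (112.7°).
Interpolate at f = 0.82 with slerp weights a = sin((1−f)δ)/sin δ ≈ 0.376, b = sin(fδ)/sin δ ≈ 1.083.
p = a·p₁ + b·p₂ ≈ (-0.819, -0.109, 0.564); φ = arcsin(p_z) ≈ 34.33°, λ = atan2(p_y, p_x) ≈ -172.39°.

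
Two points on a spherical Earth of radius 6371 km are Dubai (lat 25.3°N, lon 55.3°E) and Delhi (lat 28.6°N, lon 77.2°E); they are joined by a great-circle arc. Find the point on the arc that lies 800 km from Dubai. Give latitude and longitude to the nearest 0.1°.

≈ lat 26.9°N, lon 63.1°E

Convert each endpoint to a unit vector on the sphere (x = cos φ cos λ, y = cos φ sin λ, z = sin φ).
The central angle between the endpoints is δ = arccos(p₁·p₂) ≈ 0.345 rad (19.8°). The total great-circle distance is δ·R ≈ 0.345 × 6371 ≈ 2198 km, so the target fraction is f = 800/2198 ≈ 0.364.
Interpolate at f ≈ 0.364 with slerp weights a = sin((1−f)δ)/sin δ ≈ 0.644, b = sin(fδ)/sin δ ≈ 0.370.
p = a·p₁ + b·p₂ ≈ (0.403, 0.795, 0.452); φ = arcsin(p_z) ≈ 26.89°, λ = atan2(p_y, p_x) ≈ 63.11°.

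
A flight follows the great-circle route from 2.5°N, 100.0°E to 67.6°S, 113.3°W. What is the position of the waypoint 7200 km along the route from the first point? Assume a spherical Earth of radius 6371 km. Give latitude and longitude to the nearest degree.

Write both endpoints as unit vectors p₁, p₂ with components (cos φ cos λ, cos φ sin λ, sin φ).
The central angle between the endpoints is δ = arccos(p₁·p₂) ≈ 1.937 rad (111.0°). The total great-circle distance is δ·R ≈ 1.937 × 6371 ≈ 12344 km, so the target fraction is f = 7200/12344 ≈ 0.583.
Interpolate at f ≈ 0.583 with slerp weights a = sin((1−f)δ)/sin δ ≈ 0.774, b = sin(fδ)/sin δ ≈ 0.969.
p = a·p₁ + b·p₂ ≈ (-0.280, 0.422, -0.862); φ = arcsin(p_z) ≈ -59.54°, λ = atan2(p_y, p_x) ≈ 123.57°.

≈ 60°S, 124°E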